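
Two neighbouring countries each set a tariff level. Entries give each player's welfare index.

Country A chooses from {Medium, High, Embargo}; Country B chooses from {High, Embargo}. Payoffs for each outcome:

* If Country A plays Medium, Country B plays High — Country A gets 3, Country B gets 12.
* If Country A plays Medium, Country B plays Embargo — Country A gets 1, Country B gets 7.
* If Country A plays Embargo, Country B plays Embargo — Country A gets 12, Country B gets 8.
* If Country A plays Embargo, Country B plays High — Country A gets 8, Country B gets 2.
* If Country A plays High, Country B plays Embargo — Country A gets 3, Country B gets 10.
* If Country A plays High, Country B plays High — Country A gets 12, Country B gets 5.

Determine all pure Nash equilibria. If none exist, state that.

For each strategy profile, look for a profitable unilateral deviation.
(Medium, High): Country A can switch to High (3 → 12). Not NE.
(Medium, Embargo): Country A can switch to High (1 → 3). Not NE.
(High, High): Country B can switch to Embargo (5 → 10). Not NE.
(High, Embargo): Country A can switch to Embargo (3 → 12). Not NE.
(Embargo, High): Country A can switch to High (8 → 12). Not NE.
(Embargo, Embargo): Country A gets 12, best alternative 3; Country B gets 8, best alternative 2. No profitable deviation — NE.

(Embargo, Embargo)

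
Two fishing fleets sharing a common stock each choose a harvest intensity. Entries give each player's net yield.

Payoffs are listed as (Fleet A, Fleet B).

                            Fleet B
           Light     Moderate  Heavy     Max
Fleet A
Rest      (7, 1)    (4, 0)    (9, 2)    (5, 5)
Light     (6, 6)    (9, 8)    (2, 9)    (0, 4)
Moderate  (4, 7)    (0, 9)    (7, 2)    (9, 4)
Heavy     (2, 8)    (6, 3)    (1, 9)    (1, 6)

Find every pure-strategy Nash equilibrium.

This game has no pure Nash equilibrium.

(Rest, Light): Fleet B can switch to Heavy (1 → 2). Not NE.
(Rest, Moderate): Fleet A can switch to Light (4 → 9). Not NE.
(Rest, Heavy): Fleet B can switch to Max (2 → 5). Not NE.
(Rest, Max): Fleet A can switch to Moderate (5 → 9). Not NE.
(Light, Light): Fleet A can switch to Rest (6 → 7). Not NE.
(Light, Moderate): Fleet B can switch to Heavy (8 → 9). Not NE.
(Light, Heavy): Fleet A can switch to Rest (2 → 9). Not NE.
(Light, Max): Fleet A can switch to Rest (0 → 5). Not NE.
(The remaining 8 profiles each have a profitable deviation by the same check.)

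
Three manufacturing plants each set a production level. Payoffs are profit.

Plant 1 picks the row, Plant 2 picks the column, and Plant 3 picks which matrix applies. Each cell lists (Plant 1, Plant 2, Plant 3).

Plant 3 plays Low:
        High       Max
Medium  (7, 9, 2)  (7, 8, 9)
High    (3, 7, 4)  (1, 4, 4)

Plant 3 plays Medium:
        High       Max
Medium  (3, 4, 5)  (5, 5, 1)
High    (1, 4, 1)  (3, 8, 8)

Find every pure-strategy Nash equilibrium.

No pure-strategy Nash equilibrium.

(Medium, High, Low): Plant 3 can switch to Medium (2 → 5). Not NE.
(Medium, High, Medium): Plant 2 can switch to Max (4 → 5). Not NE.
(Medium, Max, Low): Plant 2 can switch to High (8 → 9). Not NE.
(Medium, Max, Medium): Plant 3 can switch to Low (1 → 9). Not NE.
(High, High, Low): Plant 1 can switch to Medium (3 → 7). Not NE.
(High, High, Medium): Plant 1 can switch to Medium (1 → 3). Not NE.
(High, Max, Low): Plant 1 can switch to Medium (1 → 7). Not NE.
(High, Max, Medium): Plant 1 can switch to Medium (3 → 5). Not NE.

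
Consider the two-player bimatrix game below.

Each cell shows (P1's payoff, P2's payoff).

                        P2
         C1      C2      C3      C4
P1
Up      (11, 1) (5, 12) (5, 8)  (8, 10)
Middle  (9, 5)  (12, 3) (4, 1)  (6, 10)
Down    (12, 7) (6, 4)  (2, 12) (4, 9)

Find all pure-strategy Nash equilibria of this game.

none

P1 against C1: payoffs 11, 9, 12 → best response Down.
P1 against C2: payoffs 5, 12, 6 → best response Middle.
P1 against C3: payoffs 5, 4, 2 → best response Up.
P1 against C4: payoffs 8, 6, 4 → best response Up.
P2 against Up: payoffs 1, 12, 8, 10 → best response C2.
P2 against Middle: payoffs 5, 3, 1, 10 → best response C4.
P2 against Down: payoffs 7, 4, 12, 9 → best response C3.
No profile is a mutual best response for all players.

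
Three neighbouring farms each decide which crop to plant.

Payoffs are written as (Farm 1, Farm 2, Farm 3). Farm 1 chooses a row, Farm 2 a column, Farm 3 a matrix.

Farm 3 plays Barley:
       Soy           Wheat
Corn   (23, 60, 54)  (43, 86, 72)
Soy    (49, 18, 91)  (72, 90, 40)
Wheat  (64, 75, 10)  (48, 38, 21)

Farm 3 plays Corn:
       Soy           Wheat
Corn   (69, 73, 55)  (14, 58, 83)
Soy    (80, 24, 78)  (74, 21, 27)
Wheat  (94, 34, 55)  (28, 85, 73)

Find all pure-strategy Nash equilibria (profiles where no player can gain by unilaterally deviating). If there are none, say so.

Pure NE: (Soy, Wheat, Barley)

Farm 1 against (Soy, Barley): payoffs 23, 49, 64 → best response Wheat.
Farm 1 against (Soy, Corn): payoffs 69, 80, 94 → best response Wheat.
Farm 1 against (Wheat, Barley): payoffs 43, 72, 48 → best response Soy.
Farm 1 against (Wheat, Corn): payoffs 14, 74, 28 → best response Soy.
Farm 2 against (Corn, Barley): payoffs 60, 86 → best response Wheat.
Farm 2 against (Corn, Corn): payoffs 73, 58 → best response Soy.
Farm 2 against (Soy, Barley): payoffs 18, 90 → best response Wheat.
Farm 2 against (Soy, Corn): payoffs 24, 21 → best response Soy.
Farm 2 against (Wheat, Barley): payoffs 75, 38 → best response Soy.
Farm 2 against (Wheat, Corn): payoffs 34, 85 → best response Wheat.
Farm 3 against (Corn, Soy): payoffs 54, 55 → best response Corn.
Farm 3 against (Corn, Wheat): payoffs 72, 83 → best response Corn.
Farm 3 against (Soy, Soy): payoffs 91, 78 → best response Barley.
Farm 3 against (Soy, Wheat): payoffs 40, 27 → best response Barley.
Farm 3 against (Wheat, Soy): payoffs 10, 55 → best response Corn.
Farm 3 against (Wheat, Wheat): payoffs 21, 73 → best response Corn.
Mutual best responses: (Soy, Wheat, Barley).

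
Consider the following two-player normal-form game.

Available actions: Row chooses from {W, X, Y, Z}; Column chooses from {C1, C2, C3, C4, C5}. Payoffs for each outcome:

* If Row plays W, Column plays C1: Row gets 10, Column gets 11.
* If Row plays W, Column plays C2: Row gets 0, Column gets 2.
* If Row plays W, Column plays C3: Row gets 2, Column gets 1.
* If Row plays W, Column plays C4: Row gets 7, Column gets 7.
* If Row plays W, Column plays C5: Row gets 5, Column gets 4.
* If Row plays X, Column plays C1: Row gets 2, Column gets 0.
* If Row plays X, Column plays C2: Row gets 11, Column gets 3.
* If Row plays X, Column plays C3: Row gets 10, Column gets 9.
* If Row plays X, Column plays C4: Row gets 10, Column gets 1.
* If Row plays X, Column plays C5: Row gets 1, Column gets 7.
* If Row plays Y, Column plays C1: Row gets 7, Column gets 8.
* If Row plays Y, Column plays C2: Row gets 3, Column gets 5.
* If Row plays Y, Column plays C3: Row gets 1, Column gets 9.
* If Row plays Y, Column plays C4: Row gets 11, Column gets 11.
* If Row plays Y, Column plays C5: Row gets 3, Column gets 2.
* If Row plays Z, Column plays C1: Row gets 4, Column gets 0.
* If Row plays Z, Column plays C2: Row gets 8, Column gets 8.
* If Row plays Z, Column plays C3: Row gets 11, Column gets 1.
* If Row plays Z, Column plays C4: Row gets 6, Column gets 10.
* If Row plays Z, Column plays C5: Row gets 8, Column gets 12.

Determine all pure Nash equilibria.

(W, C1), (Y, C4), (Z, C5)

(W, C1): Row gets 10, best alternative 7; Column gets 11, best alternative 7. No profitable deviation — NE.
(W, C2): Row can switch to X (0 → 11). Not NE.
(W, C3): Row can switch to X (2 → 10). Not NE.
(W, C4): Row can switch to X (7 → 10). Not NE.
(W, C5): Row can switch to Z (5 → 8). Not NE.
(X, C1): Row can switch to W (2 → 10). Not NE.
(X, C2): Column can switch to C3 (3 → 9). Not NE.
(Y, C4): Row gets 11, best alternative 10; Column gets 11, best alternative 9. No profitable deviation — NE.
(Z, C5): Row gets 8, best alternative 5; Column gets 12, best alternative 10. No profitable deviation — NE.
(The remaining 11 profiles each have a profitable deviation by the same check.)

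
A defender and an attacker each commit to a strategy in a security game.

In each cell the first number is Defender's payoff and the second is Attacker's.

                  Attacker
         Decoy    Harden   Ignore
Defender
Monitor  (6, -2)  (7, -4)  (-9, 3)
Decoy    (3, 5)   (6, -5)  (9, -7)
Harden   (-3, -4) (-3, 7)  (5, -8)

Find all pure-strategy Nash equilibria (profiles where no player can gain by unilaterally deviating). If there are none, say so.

No pure-strategy Nash equilibrium.

(Monitor, Decoy): Attacker can switch to Ignore (-2 → 3). Not NE.
(Monitor, Harden): Attacker can switch to Decoy (-4 → -2). Not NE.
(Monitor, Ignore): Defender can switch to Decoy (-9 → 9). Not NE.
(Decoy, Decoy): Defender can switch to Monitor (3 → 6). Not NE.
(Decoy, Harden): Defender can switch to Monitor (6 → 7). Not NE.
(Decoy, Ignore): Attacker can switch to Decoy (-7 → 5). Not NE.
(Harden, Decoy): Defender can switch to Monitor (-3 → 6). Not NE.
(Harden, Harden): Defender can switch to Monitor (-3 → 7). Not NE.
(The remaining 1 profile has a profitable deviation by the same check.)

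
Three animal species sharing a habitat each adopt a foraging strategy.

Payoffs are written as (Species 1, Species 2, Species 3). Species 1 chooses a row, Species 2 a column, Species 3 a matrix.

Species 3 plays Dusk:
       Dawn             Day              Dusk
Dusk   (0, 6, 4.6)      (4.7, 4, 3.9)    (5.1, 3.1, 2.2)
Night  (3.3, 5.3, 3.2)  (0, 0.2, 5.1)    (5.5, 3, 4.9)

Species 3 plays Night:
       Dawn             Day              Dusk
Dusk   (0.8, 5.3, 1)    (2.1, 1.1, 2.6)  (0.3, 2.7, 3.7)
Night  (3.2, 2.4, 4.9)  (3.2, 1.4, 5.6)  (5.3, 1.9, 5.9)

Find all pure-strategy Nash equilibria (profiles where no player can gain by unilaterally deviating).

Species 1 against (Dawn, Dusk): payoffs 0, 3.3 → best response Night.
Species 1 against (Dawn, Night): payoffs 0.8, 3.2 → best response Night.
Species 1 against (Day, Dusk): payoffs 4.7, 0 → best response Dusk.
Species 1 against (Day, Night): payoffs 2.1, 3.2 → best response Night.
Species 1 against (Dusk, Dusk): payoffs 5.1, 5.5 → best response Night.
Species 1 against (Dusk, Night): payoffs 0.3, 5.3 → best response Night.
Species 2 against (Dusk, Dusk): payoffs 6, 4, 3.1 → best response Dawn.
Species 2 against (Dusk, Night): payoffs 5.3, 1.1, 2.7 → best response Dawn.
Species 2 against (Night, Dusk): payoffs 5.3, 0.2, 3 → best response Dawn.
Species 2 against (Night, Night): payoffs 2.4, 1.4, 1.9 → best response Dawn.
Species 3 against (Dusk, Dawn): payoffs 4.6, 1 → best response Dusk.
Species 3 against (Dusk, Day): payoffs 3.9, 2.6 → best response Dusk.
Species 3 against (Dusk, Dusk): payoffs 2.2, 3.7 → best response Night.
Species 3 against (Night, Dawn): payoffs 3.2, 4.9 → best response Night.
Species 3 against (Night, Day): payoffs 5.1, 5.6 → best response Night.
Species 3 against (Night, Dusk): payoffs 4.9, 5.9 → best response Night.
Mutual best responses: (Night, Dawn, Night).

(Night, Dawn, Night)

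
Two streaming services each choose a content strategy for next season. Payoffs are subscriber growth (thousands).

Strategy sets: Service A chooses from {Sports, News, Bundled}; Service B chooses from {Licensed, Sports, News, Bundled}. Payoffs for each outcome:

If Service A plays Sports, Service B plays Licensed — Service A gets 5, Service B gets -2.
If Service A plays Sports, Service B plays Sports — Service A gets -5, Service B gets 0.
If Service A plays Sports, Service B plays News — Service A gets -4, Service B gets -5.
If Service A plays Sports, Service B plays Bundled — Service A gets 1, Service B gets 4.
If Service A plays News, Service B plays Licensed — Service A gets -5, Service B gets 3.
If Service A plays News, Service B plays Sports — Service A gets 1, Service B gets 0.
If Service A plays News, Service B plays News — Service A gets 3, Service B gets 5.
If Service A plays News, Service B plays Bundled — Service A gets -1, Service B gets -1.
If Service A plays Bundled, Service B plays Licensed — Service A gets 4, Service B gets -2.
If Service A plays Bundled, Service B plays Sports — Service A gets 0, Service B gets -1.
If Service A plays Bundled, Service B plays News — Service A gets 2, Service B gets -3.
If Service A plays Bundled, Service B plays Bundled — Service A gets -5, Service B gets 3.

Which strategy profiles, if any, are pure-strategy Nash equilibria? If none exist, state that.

(Sports, Licensed): Service B can switch to Sports (-2 → 0). Not NE.
(Sports, Sports): Service A can switch to News (-5 → 1). Not NE.
(Sports, News): Service A can switch to News (-4 → 3). Not NE.
(Sports, Bundled): Service A gets 1, best alternative -1; Service B gets 4, best alternative 0. No profitable deviation — NE.
(News, Licensed): Service A can switch to Sports (-5 → 5). Not NE.
(News, Sports): Service B can switch to Licensed (0 → 3). Not NE.
(News, News): Service A gets 3, best alternative 2; Service B gets 5, best alternative 3. No profitable deviation — NE.
(News, Bundled): Service A can switch to Sports (-1 → 1). Not NE.
(Bundled, Licensed): Service A can switch to Sports (4 → 5). Not NE.
(Bundled, Sports): Service A can switch to News (0 → 1). Not NE.
(Bundled, News): Service A can switch to News (2 → 3). Not NE.
(Bundled, Bundled): Service A can switch to Sports (-5 → 1). Not NE.

(Sports, Bundled) and (News, News)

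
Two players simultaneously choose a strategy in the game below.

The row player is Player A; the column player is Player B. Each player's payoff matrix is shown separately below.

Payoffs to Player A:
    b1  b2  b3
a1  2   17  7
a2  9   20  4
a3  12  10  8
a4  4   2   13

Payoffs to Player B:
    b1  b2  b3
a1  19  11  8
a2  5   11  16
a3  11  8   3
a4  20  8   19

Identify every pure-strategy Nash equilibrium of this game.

Pure NE: (a3, b1)

Check each profile: it is a Nash equilibrium iff no player can strictly gain by switching unilaterally.
(a1, b1): Player A can switch to a2 (2 → 9). Not NE.
(a1, b2): Player A can switch to a2 (17 → 20). Not NE.
(a1, b3): Player A can switch to a3 (7 → 8). Not NE.
(a2, b1): Player A can switch to a3 (9 → 12). Not NE.
(a2, b2): Player B can switch to b3 (11 → 16). Not NE.
(a2, b3): Player A can switch to a1 (4 → 7). Not NE.
(a3, b1): Player A gets 12, best alternative 9; Player B gets 11, best alternative 8. No profitable deviation — NE.
(a3, b2): Player A can switch to a1 (10 → 17). Not NE.
(a3, b3): Player A can switch to a4 (8 → 13). Not NE.
(a4, b1): Player A can switch to a2 (4 → 9). Not NE.
(a4, b2): Player A can switch to a1 (2 → 17). Not NE.
(The remaining 1 profile has a profitable deviation by the same check.)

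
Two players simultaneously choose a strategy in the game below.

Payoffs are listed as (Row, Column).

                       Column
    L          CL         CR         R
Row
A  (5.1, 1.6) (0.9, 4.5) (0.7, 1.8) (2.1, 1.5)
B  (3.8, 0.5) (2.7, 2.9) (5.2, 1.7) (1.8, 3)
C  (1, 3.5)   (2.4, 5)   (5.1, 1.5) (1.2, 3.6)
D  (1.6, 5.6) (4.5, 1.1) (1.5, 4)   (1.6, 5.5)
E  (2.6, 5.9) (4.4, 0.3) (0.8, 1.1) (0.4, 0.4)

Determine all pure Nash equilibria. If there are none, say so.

(A, L): Column can switch to CL (1.6 → 4.5). Not NE.
(A, CL): Row can switch to B (0.9 → 2.7). Not NE.
(A, CR): Row can switch to B (0.7 → 5.2). Not NE.
(A, R): Column can switch to L (1.5 → 1.6). Not NE.
(B, L): Row can switch to A (3.8 → 5.1). Not NE.
(B, CL): Row can switch to D (2.7 → 4.5). Not NE.
(The remaining 14 profiles each have a profitable deviation by the same check.)

none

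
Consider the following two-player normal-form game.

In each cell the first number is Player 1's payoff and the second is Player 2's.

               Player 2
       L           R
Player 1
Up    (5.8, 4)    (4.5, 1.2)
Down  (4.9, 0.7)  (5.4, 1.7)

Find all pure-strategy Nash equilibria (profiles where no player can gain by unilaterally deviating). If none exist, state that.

The pure Nash equilibria are (Up, L); (Down, R).

Mark each player's best response to every combination of opponents' strategies; a profile where every player is best-responding is a pure Nash equilibrium.
Player 1 against L: payoffs 5.8, 4.9 → best response Up.
Player 1 against R: payoffs 4.5, 5.4 → best response Down.
Player 2 against Up: payoffs 4, 1.2 → best response L.
Player 2 against Down: payoffs 0.7, 1.7 → best response R.
Mutual best responses: (Up, L); (Down, R).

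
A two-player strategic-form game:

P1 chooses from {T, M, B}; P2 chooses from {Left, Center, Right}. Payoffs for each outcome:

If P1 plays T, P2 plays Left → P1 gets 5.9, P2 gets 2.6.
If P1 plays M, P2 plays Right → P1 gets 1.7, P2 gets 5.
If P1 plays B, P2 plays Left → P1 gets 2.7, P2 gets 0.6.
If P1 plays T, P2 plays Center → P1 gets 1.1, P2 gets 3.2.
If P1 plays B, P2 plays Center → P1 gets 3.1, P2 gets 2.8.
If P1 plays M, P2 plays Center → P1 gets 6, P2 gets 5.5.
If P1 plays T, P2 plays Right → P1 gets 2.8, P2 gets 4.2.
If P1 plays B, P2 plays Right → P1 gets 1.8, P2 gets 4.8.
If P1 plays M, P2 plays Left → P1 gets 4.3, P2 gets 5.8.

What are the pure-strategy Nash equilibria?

(T, Left): P2 can switch to Center (2.6 → 3.2). Not NE.
(T, Center): P1 can switch to M (1.1 → 6). Not NE.
(T, Right): P1 gets 2.8, best alternative 1.8; P2 gets 4.2, best alternative 3.2. No profitable deviation — NE.
(M, Left): P1 can switch to T (4.3 → 5.9). Not NE.
(M, Center): P2 can switch to Left (5.5 → 5.8). Not NE.
(M, Right): P1 can switch to T (1.7 → 2.8). Not NE.
(B, Left): P1 can switch to T (2.7 → 5.9). Not NE.
(The remaining 2 profiles each have a profitable deviation by the same check.)

The unique pure-strategy Nash equilibrium is (T, Right).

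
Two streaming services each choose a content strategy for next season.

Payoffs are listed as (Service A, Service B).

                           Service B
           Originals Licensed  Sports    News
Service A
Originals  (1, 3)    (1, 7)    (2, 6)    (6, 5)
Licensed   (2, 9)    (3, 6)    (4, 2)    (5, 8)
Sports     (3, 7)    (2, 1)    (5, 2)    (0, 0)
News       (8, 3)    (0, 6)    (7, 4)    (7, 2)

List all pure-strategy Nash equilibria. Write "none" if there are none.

(Originals, Originals): Service A can switch to Licensed (1 → 2). Not NE.
(Originals, Licensed): Service A can switch to Licensed (1 → 3). Not NE.
(Originals, Sports): Service A can switch to Licensed (2 → 4). Not NE.
(Originals, News): Service A can switch to News (6 → 7). Not NE.
(Licensed, Originals): Service A can switch to Sports (2 → 3). Not NE.
(Licensed, Licensed): Service B can switch to Originals (6 → 9). Not NE.
(Licensed, Sports): Service A can switch to Sports (4 → 5). Not NE.
(Licensed, News): Service A can switch to Originals (5 → 6). Not NE.
(Sports, Originals): Service A can switch to News (3 → 8). Not NE.
(Sports, Licensed): Service A can switch to Licensed (2 → 3). Not NE.
(The remaining 6 profiles each have a profitable deviation by the same check.)

No pure-strategy Nash equilibrium.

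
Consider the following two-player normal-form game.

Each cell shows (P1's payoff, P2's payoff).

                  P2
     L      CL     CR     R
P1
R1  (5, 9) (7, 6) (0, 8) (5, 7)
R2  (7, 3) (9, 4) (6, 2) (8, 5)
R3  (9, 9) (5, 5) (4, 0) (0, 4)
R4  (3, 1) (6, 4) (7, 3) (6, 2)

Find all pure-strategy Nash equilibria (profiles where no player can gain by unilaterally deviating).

(R2, R); (R3, L)

P1 against L: payoffs 5, 7, 9, 3 → best response R3.
P1 against CL: payoffs 7, 9, 5, 6 → best response R2.
P1 against CR: payoffs 0, 6, 4, 7 → best response R4.
P1 against R: payoffs 5, 8, 0, 6 → best response R2.
P2 against R1: payoffs 9, 6, 8, 7 → best response L.
P2 against R2: payoffs 3, 4, 2, 5 → best response R.
P2 against R3: payoffs 9, 5, 0, 4 → best response L.
P2 against R4: payoffs 1, 4, 3, 2 → best response CL.
Mutual best responses: (R2, R); (R3, L).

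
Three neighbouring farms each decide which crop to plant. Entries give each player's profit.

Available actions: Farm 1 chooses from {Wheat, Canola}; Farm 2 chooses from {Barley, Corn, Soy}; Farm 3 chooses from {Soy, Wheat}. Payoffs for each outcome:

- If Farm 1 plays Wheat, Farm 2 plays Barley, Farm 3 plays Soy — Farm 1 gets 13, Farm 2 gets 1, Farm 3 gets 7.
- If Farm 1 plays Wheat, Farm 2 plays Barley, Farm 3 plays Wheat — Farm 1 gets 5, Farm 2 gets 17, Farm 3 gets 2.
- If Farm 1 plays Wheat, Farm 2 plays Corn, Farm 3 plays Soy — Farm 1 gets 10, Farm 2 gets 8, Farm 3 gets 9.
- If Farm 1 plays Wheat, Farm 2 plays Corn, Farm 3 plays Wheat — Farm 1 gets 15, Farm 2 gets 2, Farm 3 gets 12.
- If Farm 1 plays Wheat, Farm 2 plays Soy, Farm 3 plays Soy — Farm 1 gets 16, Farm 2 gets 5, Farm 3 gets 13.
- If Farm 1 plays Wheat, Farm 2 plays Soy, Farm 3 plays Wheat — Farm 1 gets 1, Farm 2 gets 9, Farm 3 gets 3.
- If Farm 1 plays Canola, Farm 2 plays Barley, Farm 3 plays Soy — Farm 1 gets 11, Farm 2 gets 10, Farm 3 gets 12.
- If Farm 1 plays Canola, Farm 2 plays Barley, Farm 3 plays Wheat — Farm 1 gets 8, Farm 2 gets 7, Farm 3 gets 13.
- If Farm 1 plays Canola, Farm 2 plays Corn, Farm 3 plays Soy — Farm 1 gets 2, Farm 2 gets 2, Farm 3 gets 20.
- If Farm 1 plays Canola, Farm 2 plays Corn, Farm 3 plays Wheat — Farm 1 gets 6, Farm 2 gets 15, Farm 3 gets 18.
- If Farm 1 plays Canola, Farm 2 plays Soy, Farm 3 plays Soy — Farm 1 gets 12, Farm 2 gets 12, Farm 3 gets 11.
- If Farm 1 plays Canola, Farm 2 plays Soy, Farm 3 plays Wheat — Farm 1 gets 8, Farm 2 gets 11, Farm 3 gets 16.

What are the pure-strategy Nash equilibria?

No pure-strategy Nash equilibrium.

Farm 1 against (Barley, Soy): payoffs 13, 11 → best response Wheat.
Farm 1 against (Barley, Wheat): payoffs 5, 8 → best response Canola.
Farm 1 against (Corn, Soy): payoffs 10, 2 → best response Wheat.
Farm 1 against (Corn, Wheat): payoffs 15, 6 → best response Wheat.
Farm 1 against (Soy, Soy): payoffs 16, 12 → best response Wheat.
Farm 1 against (Soy, Wheat): payoffs 1, 8 → best response Canola.
Farm 2 against (Wheat, Soy): payoffs 1, 8, 5 → best response Corn.
Farm 2 against (Wheat, Wheat): payoffs 17, 2, 9 → best response Barley.
Farm 2 against (Canola, Soy): payoffs 10, 2, 12 → best response Soy.
Farm 2 against (Canola, Wheat): payoffs 7, 15, 11 → best response Corn.
Farm 3 against (Wheat, Barley): payoffs 7, 2 → best response Soy.
Farm 3 against (Wheat, Corn): payoffs 9, 12 → best response Wheat.
Farm 3 against (Wheat, Soy): payoffs 13, 3 → best response Soy.
Farm 3 against (Canola, Barley): payoffs 12, 13 → best response Wheat.
Farm 3 against (Canola, Corn): payoffs 20, 18 → best response Soy.
Farm 3 against (Canola, Soy): payoffs 11, 16 → best response Wheat.
No profile is a mutual best response for all players.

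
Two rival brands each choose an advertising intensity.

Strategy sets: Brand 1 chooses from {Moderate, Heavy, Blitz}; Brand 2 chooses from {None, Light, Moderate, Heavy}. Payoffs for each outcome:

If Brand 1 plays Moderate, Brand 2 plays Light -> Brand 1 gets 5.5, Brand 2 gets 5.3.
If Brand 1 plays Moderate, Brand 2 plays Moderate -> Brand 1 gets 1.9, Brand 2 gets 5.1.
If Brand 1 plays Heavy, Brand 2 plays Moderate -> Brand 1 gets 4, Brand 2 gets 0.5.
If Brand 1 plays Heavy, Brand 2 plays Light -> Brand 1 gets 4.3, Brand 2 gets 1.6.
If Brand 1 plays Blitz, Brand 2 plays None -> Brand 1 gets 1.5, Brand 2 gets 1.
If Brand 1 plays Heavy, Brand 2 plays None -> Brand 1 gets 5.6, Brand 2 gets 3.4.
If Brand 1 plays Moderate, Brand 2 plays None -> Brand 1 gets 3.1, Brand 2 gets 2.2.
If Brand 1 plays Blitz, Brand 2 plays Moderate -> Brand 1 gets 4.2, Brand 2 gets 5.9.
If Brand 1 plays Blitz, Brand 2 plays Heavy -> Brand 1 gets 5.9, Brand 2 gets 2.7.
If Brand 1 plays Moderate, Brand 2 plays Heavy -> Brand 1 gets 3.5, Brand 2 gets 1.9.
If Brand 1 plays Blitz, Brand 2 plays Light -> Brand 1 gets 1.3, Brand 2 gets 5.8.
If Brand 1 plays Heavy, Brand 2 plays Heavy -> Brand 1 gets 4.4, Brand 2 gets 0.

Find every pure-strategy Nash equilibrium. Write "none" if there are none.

(Moderate, None): Brand 1 can switch to Heavy (3.1 → 5.6). Not NE.
(Moderate, Light): Brand 1 gets 5.5, best alternative 4.3; Brand 2 gets 5.3, best alternative 5.1. No profitable deviation — NE.
(Moderate, Moderate): Brand 1 can switch to Heavy (1.9 → 4). Not NE.
(Moderate, Heavy): Brand 1 can switch to Heavy (3.5 → 4.4). Not NE.
(Heavy, None): Brand 1 gets 5.6, best alternative 3.1; Brand 2 gets 3.4, best alternative 1.6. No profitable deviation — NE.
(Heavy, Light): Brand 1 can switch to Moderate (4.3 → 5.5). Not NE.
(Heavy, Moderate): Brand 1 can switch to Blitz (4 → 4.2). Not NE.
(Heavy, Heavy): Brand 1 can switch to Blitz (4.4 → 5.9). Not NE.
(Blitz, Moderate): Brand 1 gets 4.2, best alternative 4; Brand 2 gets 5.9, best alternative 5.8. No profitable deviation — NE.
(The remaining 3 profiles each have a profitable deviation by the same check.)

The pure Nash equilibria are (Moderate, Light) and (Heavy, None) and (Blitz, Moderate).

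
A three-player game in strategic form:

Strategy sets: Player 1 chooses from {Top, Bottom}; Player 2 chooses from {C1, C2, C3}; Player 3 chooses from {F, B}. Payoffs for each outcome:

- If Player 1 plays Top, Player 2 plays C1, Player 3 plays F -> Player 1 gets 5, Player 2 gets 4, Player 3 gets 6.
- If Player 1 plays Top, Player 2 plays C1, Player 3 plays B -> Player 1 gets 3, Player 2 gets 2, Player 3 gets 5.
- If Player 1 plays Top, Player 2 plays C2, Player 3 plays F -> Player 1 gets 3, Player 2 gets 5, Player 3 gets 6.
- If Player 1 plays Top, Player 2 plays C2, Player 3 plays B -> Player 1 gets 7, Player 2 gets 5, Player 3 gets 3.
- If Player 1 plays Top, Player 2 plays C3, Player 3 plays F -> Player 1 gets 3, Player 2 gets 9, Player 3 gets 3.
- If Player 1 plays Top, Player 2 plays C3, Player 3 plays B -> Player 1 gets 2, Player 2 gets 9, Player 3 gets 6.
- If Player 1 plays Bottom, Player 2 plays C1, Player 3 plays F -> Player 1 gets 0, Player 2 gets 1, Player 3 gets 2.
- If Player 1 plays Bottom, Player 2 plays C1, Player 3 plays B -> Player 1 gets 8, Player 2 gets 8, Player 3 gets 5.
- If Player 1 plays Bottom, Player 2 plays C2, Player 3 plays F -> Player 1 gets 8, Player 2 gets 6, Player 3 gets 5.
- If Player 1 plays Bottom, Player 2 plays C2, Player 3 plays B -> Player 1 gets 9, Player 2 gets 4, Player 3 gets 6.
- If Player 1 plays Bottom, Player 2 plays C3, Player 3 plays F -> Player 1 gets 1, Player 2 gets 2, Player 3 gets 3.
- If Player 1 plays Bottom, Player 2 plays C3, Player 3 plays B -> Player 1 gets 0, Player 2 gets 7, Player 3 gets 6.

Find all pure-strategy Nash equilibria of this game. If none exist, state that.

Player 1 against (C1, F): payoffs 5, 0 → best response Top.
Player 1 against (C1, B): payoffs 3, 8 → best response Bottom.
Player 1 against (C2, F): payoffs 3, 8 → best response Bottom.
Player 1 against (C2, B): payoffs 7, 9 → best response Bottom.
Player 1 against (C3, F): payoffs 3, 1 → best response Top.
Player 1 against (C3, B): payoffs 2, 0 → best response Top.
Player 2 against (Top, F): payoffs 4, 5, 9 → best response C3.
Player 2 against (Top, B): payoffs 2, 5, 9 → best response C3.
Player 2 against (Bottom, F): payoffs 1, 6, 2 → best response C2.
Player 2 against (Bottom, B): payoffs 8, 4, 7 → best response C1.
Player 3 against (Top, C1): payoffs 6, 5 → best response F.
Player 3 against (Top, C2): payoffs 6, 3 → best response F.
Player 3 against (Top, C3): payoffs 3, 6 → best response B.
Player 3 against (Bottom, C1): payoffs 2, 5 → best response B.
Player 3 against (Bottom, C2): payoffs 5, 6 → best response B.
Player 3 against (Bottom, C3): payoffs 3, 6 → best response B.
Mutual best responses: (Top, C3, B); (Bottom, C1, B).

(Top, C3, B), (Bottom, C1, B)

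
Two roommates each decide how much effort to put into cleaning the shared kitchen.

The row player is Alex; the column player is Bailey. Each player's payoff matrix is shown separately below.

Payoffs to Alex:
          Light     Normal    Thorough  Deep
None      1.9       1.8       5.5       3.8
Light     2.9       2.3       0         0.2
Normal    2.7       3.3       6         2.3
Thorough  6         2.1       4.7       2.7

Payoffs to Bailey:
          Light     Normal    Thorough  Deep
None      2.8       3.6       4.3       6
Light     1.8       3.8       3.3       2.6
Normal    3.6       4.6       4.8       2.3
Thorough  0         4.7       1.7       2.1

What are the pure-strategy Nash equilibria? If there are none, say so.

Pure-strategy Nash equilibria: (None, Deep); (Normal, Thorough)

(None, Light): Alex can switch to Light (1.9 → 2.9). Not NE.
(None, Normal): Alex can switch to Light (1.8 → 2.3). Not NE.
(None, Thorough): Alex can switch to Normal (5.5 → 6). Not NE.
(None, Deep): Alex gets 3.8, best alternative 2.7; Bailey gets 6, best alternative 4.3. No profitable deviation — NE.
(Light, Light): Alex can switch to Thorough (2.9 → 6). Not NE.
(Light, Normal): Alex can switch to Normal (2.3 → 3.3). Not NE.
(Light, Thorough): Alex can switch to None (0 → 5.5). Not NE.
(Light, Deep): Alex can switch to None (0.2 → 3.8). Not NE.
(Normal, Light): Alex can switch to Light (2.7 → 2.9). Not NE.
(Normal, Normal): Bailey can switch to Thorough (4.6 → 4.8). Not NE.
(Normal, Thorough): Alex gets 6, best alternative 5.5; Bailey gets 4.8, best alternative 4.6. No profitable deviation — NE.
(Normal, Deep): Alex can switch to None (2.3 → 3.8). Not NE.
(The remaining 4 profiles each have a profitable deviation by the same check.)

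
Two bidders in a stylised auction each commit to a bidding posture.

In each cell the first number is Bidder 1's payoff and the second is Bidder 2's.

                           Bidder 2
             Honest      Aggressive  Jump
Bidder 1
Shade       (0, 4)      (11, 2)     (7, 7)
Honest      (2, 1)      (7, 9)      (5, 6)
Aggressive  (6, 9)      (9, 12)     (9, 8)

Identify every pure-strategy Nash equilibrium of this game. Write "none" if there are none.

No pure-strategy Nash equilibrium.

For each player, find the best response to each opponent profile; mutual best responses are the pure NE.
Bidder 1 against Honest: payoffs 0, 2, 6 → best response Aggressive.
Bidder 1 against Aggressive: payoffs 11, 7, 9 → best response Shade.
Bidder 1 against Jump: payoffs 7, 5, 9 → best response Aggressive.
Bidder 2 against Shade: payoffs 4, 2, 7 → best response Jump.
Bidder 2 against Honest: payoffs 1, 9, 6 → best response Aggressive.
Bidder 2 against Aggressive: payoffs 9, 12, 8 → best response Aggressive.
No profile is a mutual best response for all players.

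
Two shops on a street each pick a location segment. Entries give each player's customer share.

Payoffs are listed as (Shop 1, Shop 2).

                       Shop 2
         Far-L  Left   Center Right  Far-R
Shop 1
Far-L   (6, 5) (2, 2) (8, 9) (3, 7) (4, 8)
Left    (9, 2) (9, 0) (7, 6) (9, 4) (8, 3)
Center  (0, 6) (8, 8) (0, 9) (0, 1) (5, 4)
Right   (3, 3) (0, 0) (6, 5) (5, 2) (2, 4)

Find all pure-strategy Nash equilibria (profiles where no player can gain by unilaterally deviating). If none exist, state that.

Shop 1 against Far-L: payoffs 6, 9, 0, 3 → best response Left.
Shop 1 against Left: payoffs 2, 9, 8, 0 → best response Left.
Shop 1 against Center: payoffs 8, 7, 0, 6 → best response Far-L.
Shop 1 against Right: payoffs 3, 9, 0, 5 → best response Left.
Shop 1 against Far-R: payoffs 4, 8, 5, 2 → best response Left.
Shop 2 against Far-L: payoffs 5, 2, 9, 7, 8 → best response Center.
Shop 2 against Left: payoffs 2, 0, 6, 4, 3 → best response Center.
Shop 2 against Center: payoffs 6, 8, 9, 1, 4 → best response Center.
Shop 2 against Right: payoffs 3, 0, 5, 2, 4 → best response Center.
Mutual best responses: (Far-L, Center).

The unique pure-strategy Nash equilibrium is (Far-L, Center).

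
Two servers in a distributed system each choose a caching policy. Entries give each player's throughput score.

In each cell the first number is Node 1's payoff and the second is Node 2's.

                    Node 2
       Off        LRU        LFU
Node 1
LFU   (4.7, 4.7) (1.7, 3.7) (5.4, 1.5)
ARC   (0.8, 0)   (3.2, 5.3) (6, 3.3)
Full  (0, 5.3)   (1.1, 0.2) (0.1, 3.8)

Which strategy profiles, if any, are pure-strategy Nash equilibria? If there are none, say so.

(LFU, Off): Node 1 gets 4.7, best alternative 0.8; Node 2 gets 4.7, best alternative 3.7. No profitable deviation — NE.
(LFU, LRU): Node 1 can switch to ARC (1.7 → 3.2). Not NE.
(LFU, LFU): Node 1 can switch to ARC (5.4 → 6). Not NE.
(ARC, Off): Node 1 can switch to LFU (0.8 → 4.7). Not NE.
(ARC, LRU): Node 1 gets 3.2, best alternative 1.7; Node 2 gets 5.3, best alternative 3.3. No profitable deviation — NE.
(ARC, LFU): Node 2 can switch to LRU (3.3 → 5.3). Not NE.
(Full, Off): Node 1 can switch to LFU (0 → 4.7). Not NE.
(Full, LRU): Node 1 can switch to LFU (1.1 → 1.7). Not NE.
(Full, LFU): Node 1 can switch to LFU (0.1 → 5.4). Not NE.

(LFU, Off); (ARC, LRU)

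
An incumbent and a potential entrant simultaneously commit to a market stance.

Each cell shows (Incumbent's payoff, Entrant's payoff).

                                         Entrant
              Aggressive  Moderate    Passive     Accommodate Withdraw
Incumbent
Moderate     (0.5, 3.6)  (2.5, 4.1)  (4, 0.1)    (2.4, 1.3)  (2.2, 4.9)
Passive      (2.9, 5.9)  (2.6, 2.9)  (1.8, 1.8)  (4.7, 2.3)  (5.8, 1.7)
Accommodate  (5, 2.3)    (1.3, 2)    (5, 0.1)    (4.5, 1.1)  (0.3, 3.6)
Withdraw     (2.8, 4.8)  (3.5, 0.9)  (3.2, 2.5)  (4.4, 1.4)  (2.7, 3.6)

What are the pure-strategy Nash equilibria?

Mark each player's best response to every combination of opponents' strategies; a profile where every player is best-responding is a pure Nash equilibrium.
Incumbent against Aggressive: payoffs 0.5, 2.9, 5, 2.8 → best response Accommodate.
Incumbent against Moderate: payoffs 2.5, 2.6, 1.3, 3.5 → best response Withdraw.
Incumbent against Passive: payoffs 4, 1.8, 5, 3.2 → best response Accommodate.
Incumbent against Accommodate: payoffs 2.4, 4.7, 4.5, 4.4 → best response Passive.
Incumbent against Withdraw: payoffs 2.2, 5.8, 0.3, 2.7 → best response Passive.
Entrant against Moderate: payoffs 3.6, 4.1, 0.1, 1.3, 4.9 → best response Withdraw.
Entrant against Passive: payoffs 5.9, 2.9, 1.8, 2.3, 1.7 → best response Aggressive.
Entrant against Accommodate: payoffs 2.3, 2, 0.1, 1.1, 3.6 → best response Withdraw.
Entrant against Withdraw: payoffs 4.8, 0.9, 2.5, 1.4, 3.6 → best response Aggressive.
No profile is a mutual best response for all players.

This game has no pure Nash equilibrium.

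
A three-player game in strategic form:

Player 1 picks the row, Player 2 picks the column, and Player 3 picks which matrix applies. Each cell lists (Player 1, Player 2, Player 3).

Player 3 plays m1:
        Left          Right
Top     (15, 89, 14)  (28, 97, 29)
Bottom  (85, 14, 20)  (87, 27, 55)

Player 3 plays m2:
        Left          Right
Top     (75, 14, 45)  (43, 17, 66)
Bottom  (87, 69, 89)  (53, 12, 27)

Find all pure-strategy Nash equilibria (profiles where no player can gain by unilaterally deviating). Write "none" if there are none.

The pure Nash equilibria are (Bottom, Left, m2), (Bottom, Right, m1).

(Top, Left, m1): Player 1 can switch to Bottom (15 → 85). Not NE.
(Top, Left, m2): Player 1 can switch to Bottom (75 → 87). Not NE.
(Top, Right, m1): Player 1 can switch to Bottom (28 → 87). Not NE.
(Top, Right, m2): Player 1 can switch to Bottom (43 → 53). Not NE.
(Bottom, Left, m1): Player 2 can switch to Right (14 → 27). Not NE.
(Bottom, Left, m2): Player 1 gets 87, best alternative 75; Player 2 gets 69, best alternative 12; Player 3 gets 89, best alternative 20. No profitable deviation — NE.
(Bottom, Right, m1): Player 1 gets 87, best alternative 28; Player 2 gets 27, best alternative 14; Player 3 gets 55, best alternative 27. No profitable deviation — NE.
(Bottom, Right, m2): Player 2 can switch to Left (12 → 69). Not NE.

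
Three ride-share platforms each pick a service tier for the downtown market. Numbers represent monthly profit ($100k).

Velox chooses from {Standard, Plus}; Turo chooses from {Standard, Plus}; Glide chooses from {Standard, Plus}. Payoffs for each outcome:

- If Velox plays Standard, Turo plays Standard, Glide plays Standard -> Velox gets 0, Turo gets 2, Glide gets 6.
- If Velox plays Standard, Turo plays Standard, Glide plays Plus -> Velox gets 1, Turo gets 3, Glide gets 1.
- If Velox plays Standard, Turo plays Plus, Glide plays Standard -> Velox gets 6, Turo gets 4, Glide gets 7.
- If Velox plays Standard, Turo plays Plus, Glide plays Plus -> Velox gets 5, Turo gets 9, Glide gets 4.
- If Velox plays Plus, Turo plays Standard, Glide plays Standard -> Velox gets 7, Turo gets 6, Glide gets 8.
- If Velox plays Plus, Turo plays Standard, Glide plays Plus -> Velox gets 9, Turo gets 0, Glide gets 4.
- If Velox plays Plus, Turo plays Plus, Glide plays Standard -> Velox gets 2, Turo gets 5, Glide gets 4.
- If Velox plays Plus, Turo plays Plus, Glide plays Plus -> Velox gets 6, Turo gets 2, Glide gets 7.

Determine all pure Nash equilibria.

The pure Nash equilibria are (Standard, Plus, Standard) and (Plus, Standard, Standard) and (Plus, Plus, Plus).

For each player, find the best response to each opponent profile; mutual best responses are the pure NE.
Velox against (Standard, Standard): payoffs 0, 7 → best response Plus.
Velox against (Standard, Plus): payoffs 1, 9 → best response Plus.
Velox against (Plus, Standard): payoffs 6, 2 → best response Standard.
Velox against (Plus, Plus): payoffs 5, 6 → best response Plus.
Turo against (Standard, Standard): payoffs 2, 4 → best response Plus.
Turo against (Standard, Plus): payoffs 3, 9 → best response Plus.
Turo against (Plus, Standard): payoffs 6, 5 → best response Standard.
Turo against (Plus, Plus): payoffs 0, 2 → best response Plus.
Glide against (Standard, Standard): payoffs 6, 1 → best response Standard.
Glide against (Standard, Plus): payoffs 7, 4 → best response Standard.
Glide against (Plus, Standard): payoffs 8, 4 → best response Standard.
Glide against (Plus, Plus): payoffs 4, 7 → best response Plus.
Mutual best responses: (Standard, Plus, Standard); (Plus, Standard, Standard); (Plus, Plus, Plus).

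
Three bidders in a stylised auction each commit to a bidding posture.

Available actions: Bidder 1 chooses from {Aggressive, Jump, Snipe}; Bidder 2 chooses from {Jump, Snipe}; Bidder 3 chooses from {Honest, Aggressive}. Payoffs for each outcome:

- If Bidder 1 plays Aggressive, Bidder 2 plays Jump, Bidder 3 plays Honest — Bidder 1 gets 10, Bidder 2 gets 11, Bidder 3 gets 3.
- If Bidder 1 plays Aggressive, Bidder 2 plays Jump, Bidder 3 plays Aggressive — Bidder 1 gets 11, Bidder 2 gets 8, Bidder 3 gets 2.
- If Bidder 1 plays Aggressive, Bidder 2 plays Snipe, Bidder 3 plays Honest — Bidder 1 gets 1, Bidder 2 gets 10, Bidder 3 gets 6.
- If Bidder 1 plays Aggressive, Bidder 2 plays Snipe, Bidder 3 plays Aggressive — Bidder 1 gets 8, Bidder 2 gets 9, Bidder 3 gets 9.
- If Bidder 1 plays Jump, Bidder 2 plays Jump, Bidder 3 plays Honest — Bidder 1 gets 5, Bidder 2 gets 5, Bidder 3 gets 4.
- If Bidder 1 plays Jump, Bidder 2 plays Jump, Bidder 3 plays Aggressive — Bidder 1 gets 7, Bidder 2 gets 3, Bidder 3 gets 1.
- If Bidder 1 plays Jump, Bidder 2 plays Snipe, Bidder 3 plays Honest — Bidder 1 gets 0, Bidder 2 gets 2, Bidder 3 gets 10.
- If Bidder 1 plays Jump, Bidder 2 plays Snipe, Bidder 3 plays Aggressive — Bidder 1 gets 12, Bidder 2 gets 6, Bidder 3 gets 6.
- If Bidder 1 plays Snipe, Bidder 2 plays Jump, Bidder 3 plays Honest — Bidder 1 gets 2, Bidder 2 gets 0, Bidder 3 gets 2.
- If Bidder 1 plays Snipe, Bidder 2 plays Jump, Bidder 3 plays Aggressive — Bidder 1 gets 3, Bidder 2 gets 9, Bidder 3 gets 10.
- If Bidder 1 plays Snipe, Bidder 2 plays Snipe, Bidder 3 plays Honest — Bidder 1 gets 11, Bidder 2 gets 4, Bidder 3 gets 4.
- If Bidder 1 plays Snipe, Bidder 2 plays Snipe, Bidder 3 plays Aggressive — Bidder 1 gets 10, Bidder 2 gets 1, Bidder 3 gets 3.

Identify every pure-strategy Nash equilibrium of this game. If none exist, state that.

(Aggressive, Jump, Honest): Bidder 1 gets 10, best alternative 5; Bidder 2 gets 11, best alternative 10; Bidder 3 gets 3, best alternative 2. No profitable deviation — NE.
(Aggressive, Jump, Aggressive): Bidder 2 can switch to Snipe (8 → 9). Not NE.
(Aggressive, Snipe, Honest): Bidder 1 can switch to Snipe (1 → 11). Not NE.
(Aggressive, Snipe, Aggressive): Bidder 1 can switch to Jump (8 → 12). Not NE.
(Jump, Jump, Honest): Bidder 1 can switch to Aggressive (5 → 10). Not NE.
(Jump, Jump, Aggressive): Bidder 1 can switch to Aggressive (7 → 11). Not NE.
(Jump, Snipe, Honest): Bidder 1 can switch to Aggressive (0 → 1). Not NE.
(Jump, Snipe, Aggressive): Bidder 3 can switch to Honest (6 → 10). Not NE.
(Snipe, Jump, Honest): Bidder 1 can switch to Aggressive (2 → 10). Not NE.
(Snipe, Jump, Aggressive): Bidder 1 can switch to Aggressive (3 → 11). Not NE.
(Snipe, Snipe, Honest): Bidder 1 gets 11, best alternative 1; Bidder 2 gets 4, best alternative 0; Bidder 3 gets 4, best alternative 3. No profitable deviation — NE.
(Snipe, Snipe, Aggressive): Bidder 1 can switch to Jump (10 → 12). Not NE.

The pure Nash equilibria are (Aggressive, Jump, Honest); (Snipe, Snipe, Honest).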